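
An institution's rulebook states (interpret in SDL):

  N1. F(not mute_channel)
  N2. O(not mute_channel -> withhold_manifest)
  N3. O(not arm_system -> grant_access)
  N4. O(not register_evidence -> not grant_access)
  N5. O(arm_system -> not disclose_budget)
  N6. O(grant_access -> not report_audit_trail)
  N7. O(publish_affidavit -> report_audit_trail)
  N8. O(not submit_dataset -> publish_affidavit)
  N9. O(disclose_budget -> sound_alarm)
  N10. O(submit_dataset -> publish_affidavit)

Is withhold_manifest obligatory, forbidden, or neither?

Neither

Premise 2 is O(not mute_channel -> withhold_manifest), but O(not mute_channel) is not derivable from the premises, so it does not yield O(withhold_manifest).
No premise or chain of K-axiom applications forces O(withhold_manifest), and none forces O(not withhold_manifest). So withhold_manifest is neither obligatory nor forbidden under these norms.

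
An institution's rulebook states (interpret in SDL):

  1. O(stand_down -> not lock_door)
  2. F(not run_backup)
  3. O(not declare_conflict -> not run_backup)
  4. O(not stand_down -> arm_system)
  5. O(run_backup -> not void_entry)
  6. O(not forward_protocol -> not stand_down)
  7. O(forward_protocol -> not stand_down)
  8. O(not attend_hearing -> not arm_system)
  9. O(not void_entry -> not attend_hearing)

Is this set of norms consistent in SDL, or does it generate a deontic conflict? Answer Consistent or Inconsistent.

By case analysis on forward_protocol: premise 7 gives O(forward_protocol -> not stand_down) and premise 6 gives O(not forward_protocol -> not stand_down), so O(not stand_down) either way.
With premise 4, O(not stand_down -> arm_system), the K-axiom yields O(arm_system).
Premise 8 is O(not attend_hearing -> not arm_system); contrapositively O(arm_system -> attend_hearing). Since O(arm_system) holds, K gives O(attend_hearing).
Premise 9, O(not void_entry -> not attend_hearing), contraposes to O(attend_hearing -> void_entry); with O(attend_hearing) we get O(void_entry).
The contrapositive of premise 5 (O(run_backup -> not void_entry)) is O(void_entry -> not run_backup), and O(void_entry) is already established, so O(not run_backup).
However, F(not run_backup) at premise 2 amounts to O(run_backup).
We now have both O(not run_backup) and O(run_backup) — run_backup is simultaneously obligatory and forbidden, violating the D-axiom.

Inconsistent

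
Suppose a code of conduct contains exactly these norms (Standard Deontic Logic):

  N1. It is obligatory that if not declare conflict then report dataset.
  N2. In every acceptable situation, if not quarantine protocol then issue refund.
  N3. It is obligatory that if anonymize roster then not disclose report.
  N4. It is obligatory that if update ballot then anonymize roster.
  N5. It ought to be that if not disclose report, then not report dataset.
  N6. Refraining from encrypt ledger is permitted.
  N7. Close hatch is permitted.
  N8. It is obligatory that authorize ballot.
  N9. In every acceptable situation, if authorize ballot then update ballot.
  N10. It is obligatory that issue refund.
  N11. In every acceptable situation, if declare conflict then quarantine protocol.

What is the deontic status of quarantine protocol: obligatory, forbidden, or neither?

Obligatory

From premise 8 we have O(authorize_ballot).
Applying K to premise 9 (O(authorize_ballot → update_ballot)) and O(authorize_ballot) yields O(update_ballot).
With premise 4, O(update_ballot → anonymize_roster), the K-axiom yields O(anonymize_roster).
With premise 3, O(anonymize_roster → ¬disclose_report), the K-axiom yields O(¬disclose_report).
Premise 5 is O(¬disclose_report → ¬report_dataset); since O(¬disclose_report), deontic closure gives O(¬report_dataset).
Premise 1 is O(¬declare_conflict → report_dataset); contrapositively O(¬report_dataset → declare_conflict). Since O(¬report_dataset) holds, K gives O(declare_conflict).
From O(declare_conflict) and premise 11, O(declare_conflict → quarantine_protocol), we obtain O(quarantine_protocol).
Premises 2, 6, 7, 10 do not contribute to this derivation.
Hence quarantine_protocol is obligatory.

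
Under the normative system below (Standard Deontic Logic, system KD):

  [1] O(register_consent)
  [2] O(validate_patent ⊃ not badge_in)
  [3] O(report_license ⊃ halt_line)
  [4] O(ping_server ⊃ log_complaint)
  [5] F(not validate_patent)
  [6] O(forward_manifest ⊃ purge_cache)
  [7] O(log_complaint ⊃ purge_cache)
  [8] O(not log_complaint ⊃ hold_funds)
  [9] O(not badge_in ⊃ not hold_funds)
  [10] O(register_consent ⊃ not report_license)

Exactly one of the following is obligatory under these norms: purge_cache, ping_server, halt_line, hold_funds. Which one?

F(not validate_patent) at premise 5 means O(validate_patent).
From O(validate_patent) and premise 2, O(validate_patent ⊃ not badge_in), we obtain O(not badge_in).
Premise 9 is O(not badge_in ⊃ not hold_funds); since O(not badge_in), deontic closure gives O(not hold_funds).
The contrapositive of premise 8 (O(not log_complaint ⊃ hold_funds)) is O(not hold_funds ⊃ log_complaint), and O(not hold_funds) is already established, so O(log_complaint).
Premise 7 is O(log_complaint ⊃ purge_cache); since O(log_complaint), deontic closure gives O(purge_cache).
So O(purge_cache) holds — purge_cache is obligatory. None of the other listed options is made obligatory by any chain of premises.

purge_cache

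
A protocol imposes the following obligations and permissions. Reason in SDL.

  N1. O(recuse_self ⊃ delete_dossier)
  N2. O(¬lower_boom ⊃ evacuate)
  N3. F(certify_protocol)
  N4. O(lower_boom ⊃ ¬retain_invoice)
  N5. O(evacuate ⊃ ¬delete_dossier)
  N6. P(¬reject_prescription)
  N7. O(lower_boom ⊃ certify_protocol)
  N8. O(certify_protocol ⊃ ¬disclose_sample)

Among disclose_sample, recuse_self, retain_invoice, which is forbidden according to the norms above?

Premise 3 is F(certify_protocol), i.e. O(¬certify_protocol).
Premise 7, O(lower_boom ⊃ certify_protocol), contraposes to O(¬certify_protocol ⊃ ¬lower_boom); with O(¬certify_protocol) we get O(¬lower_boom).
From O(¬lower_boom) and premise 2, O(¬lower_boom ⊃ evacuate), we obtain O(evacuate).
With premise 5, O(evacuate ⊃ ¬delete_dossier), the K-axiom yields O(¬delete_dossier).
The contrapositive of premise 1 (O(recuse_self ⊃ delete_dossier)) is O(¬delete_dossier ⊃ ¬recuse_self), and O(¬delete_dossier) is already established, so O(¬recuse_self).
So O(¬recuse_self) holds, i.e. recuse_self is forbidden. None of the other listed options is forbidden under the premises.

recuse_self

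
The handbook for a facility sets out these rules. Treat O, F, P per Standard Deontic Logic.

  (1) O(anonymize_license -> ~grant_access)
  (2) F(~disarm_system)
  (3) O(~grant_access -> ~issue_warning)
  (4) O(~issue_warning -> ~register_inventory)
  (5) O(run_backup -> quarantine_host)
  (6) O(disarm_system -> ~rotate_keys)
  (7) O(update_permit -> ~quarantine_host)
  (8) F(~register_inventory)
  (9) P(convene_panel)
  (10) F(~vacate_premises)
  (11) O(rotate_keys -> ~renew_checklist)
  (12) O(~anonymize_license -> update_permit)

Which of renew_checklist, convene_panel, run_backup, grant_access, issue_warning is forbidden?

Premise 8 is F(~register_inventory), i.e. O(register_inventory).
Premise 4 is O(~issue_warning -> ~register_inventory); contrapositively O(register_inventory -> issue_warning). Since O(register_inventory) holds, K gives O(issue_warning).
The contrapositive of premise 3 (O(~grant_access -> ~issue_warning)) is O(issue_warning -> grant_access), and O(issue_warning) is already established, so O(grant_access).
Premise 1 is O(anonymize_license -> ~grant_access); contrapositively O(grant_access -> ~anonymize_license). Since O(grant_access) holds, K gives O(~anonymize_license).
Premise 12 is O(~anonymize_license -> update_permit); since O(~anonymize_license), deontic closure gives O(update_permit).
Applying K to premise 7 (O(update_permit -> ~quarantine_host)) and O(update_permit) yields O(~quarantine_host).
Premise 5 is O(run_backup -> quarantine_host); contrapositively O(~quarantine_host -> ~run_backup). Since O(~quarantine_host) holds, K gives O(~run_backup).
So O(~run_backup) holds, i.e. run_backup is forbidden. None of the other listed options is forbidden under the premises.

run_backup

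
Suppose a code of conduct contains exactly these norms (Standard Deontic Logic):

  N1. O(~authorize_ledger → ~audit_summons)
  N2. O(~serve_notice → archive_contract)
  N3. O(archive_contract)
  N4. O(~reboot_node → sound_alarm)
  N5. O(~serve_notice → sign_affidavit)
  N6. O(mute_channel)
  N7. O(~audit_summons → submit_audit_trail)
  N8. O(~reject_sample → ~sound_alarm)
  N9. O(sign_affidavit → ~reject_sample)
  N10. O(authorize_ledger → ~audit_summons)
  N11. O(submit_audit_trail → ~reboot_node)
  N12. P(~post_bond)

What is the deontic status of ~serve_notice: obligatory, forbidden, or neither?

Forbidden

Premises 10 and 1 cover both cases: O(authorize_ledger → ~audit_summons) and O(~authorize_ledger → ~audit_summons). Since authorize_ledger ∨ ~authorize_ledger is a tautology, O(~audit_summons) follows.
From O(~audit_summons) and premise 7, O(~audit_summons → submit_audit_trail), we obtain O(submit_audit_trail).
Premise 11 is O(submit_audit_trail → ~reboot_node); since O(submit_audit_trail), deontic closure gives O(~reboot_node).
Applying K to premise 4 (O(~reboot_node → sound_alarm)) and O(~reboot_node) yields O(sound_alarm).
The contrapositive of premise 8 (O(~reject_sample → ~sound_alarm)) is O(sound_alarm → reject_sample), and O(sound_alarm) is already established, so O(reject_sample).
The contrapositive of premise 9 (O(sign_affidavit → ~reject_sample)) is O(reject_sample → ~sign_affidavit), and O(reject_sample) is already established, so O(~sign_affidavit).
The contrapositive of premise 5 (O(~serve_notice → sign_affidavit)) is O(~sign_affidavit → serve_notice), and O(~sign_affidavit) is already established, so O(serve_notice).
Premises 2, 3, 6, 12 do not contribute to this derivation.
Thus O(serve_notice), which is F(~serve_notice): ~serve_notice is forbidden.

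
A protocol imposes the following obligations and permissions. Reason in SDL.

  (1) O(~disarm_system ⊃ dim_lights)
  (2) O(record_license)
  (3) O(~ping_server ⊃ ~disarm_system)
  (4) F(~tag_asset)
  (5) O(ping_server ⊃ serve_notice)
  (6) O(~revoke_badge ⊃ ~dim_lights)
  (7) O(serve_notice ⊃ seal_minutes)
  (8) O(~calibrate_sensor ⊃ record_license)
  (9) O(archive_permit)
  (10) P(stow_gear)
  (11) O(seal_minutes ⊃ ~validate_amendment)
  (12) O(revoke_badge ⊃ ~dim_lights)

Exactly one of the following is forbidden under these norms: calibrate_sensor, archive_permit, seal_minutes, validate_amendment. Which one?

By case analysis on ~revoke_badge: premise 6 gives O(~revoke_badge ⊃ ~dim_lights) and premise 12 gives O(revoke_badge ⊃ ~dim_lights), so O(~dim_lights) either way.
Premise 1 is O(~disarm_system ⊃ dim_lights); contrapositively O(~dim_lights ⊃ disarm_system). Since O(~dim_lights) holds, K gives O(disarm_system).
The contrapositive of premise 3 (O(~ping_server ⊃ ~disarm_system)) is O(disarm_system ⊃ ping_server), and O(disarm_system) is already established, so O(ping_server).
Applying K to premise 5 (O(ping_server ⊃ serve_notice)) and O(ping_server) yields O(serve_notice).
From O(serve_notice) and premise 7, O(serve_notice ⊃ seal_minutes), we obtain O(seal_minutes).
With premise 11, O(seal_minutes ⊃ ~validate_amendment), the K-axiom yields O(~validate_amendment).
So O(~validate_amendment) holds, i.e. validate_amendment is forbidden. None of the other listed options is forbidden under the premises.

validate_amendment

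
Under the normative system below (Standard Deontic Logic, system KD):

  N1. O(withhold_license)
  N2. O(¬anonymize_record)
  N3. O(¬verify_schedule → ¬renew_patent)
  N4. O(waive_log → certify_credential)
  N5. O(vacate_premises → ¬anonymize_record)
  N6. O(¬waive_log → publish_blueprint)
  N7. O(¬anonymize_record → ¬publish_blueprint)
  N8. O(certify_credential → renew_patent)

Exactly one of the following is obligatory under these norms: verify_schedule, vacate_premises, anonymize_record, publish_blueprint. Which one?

verify_schedule

Premise 2 gives O(¬anonymize_record).
Applying K to premise 7 (O(¬anonymize_record → ¬publish_blueprint)) and O(¬anonymize_record) yields O(¬publish_blueprint).
The contrapositive of premise 6 (O(¬waive_log → publish_blueprint)) is O(¬publish_blueprint → waive_log), and O(¬publish_blueprint) is already established, so O(waive_log).
With premise 4, O(waive_log → certify_credential), the K-axiom yields O(certify_credential).
With premise 8, O(certify_credential → renew_patent), the K-axiom yields O(renew_patent).
The contrapositive of premise 3 (O(¬verify_schedule → ¬renew_patent)) is O(renew_patent → verify_schedule), and O(renew_patent) is already established, so O(verify_schedule).
So O(verify_schedule) holds — verify_schedule is obligatory. None of the other listed options is made obligatory by any chain of premises.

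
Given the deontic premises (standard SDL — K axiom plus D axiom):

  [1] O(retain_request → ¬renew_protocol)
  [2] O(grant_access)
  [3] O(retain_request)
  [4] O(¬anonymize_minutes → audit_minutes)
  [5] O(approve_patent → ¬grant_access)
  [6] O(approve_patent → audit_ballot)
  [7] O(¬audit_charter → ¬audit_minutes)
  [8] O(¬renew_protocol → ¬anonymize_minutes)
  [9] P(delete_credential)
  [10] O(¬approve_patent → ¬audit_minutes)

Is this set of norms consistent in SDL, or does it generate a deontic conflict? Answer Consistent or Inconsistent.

Premise 2 gives O(grant_access).
The contrapositive of premise 5 (O(approve_patent → ¬grant_access)) is O(grant_access → ¬approve_patent), and O(grant_access) is already established, so O(¬approve_patent).
Premise 10 is O(¬approve_patent → ¬audit_minutes); since O(¬approve_patent), deontic closure gives O(¬audit_minutes).
Premise 4 is O(¬anonymize_minutes → audit_minutes); contrapositively O(¬audit_minutes → anonymize_minutes). Since O(¬audit_minutes) holds, K gives O(anonymize_minutes).
The contrapositive of premise 8 (O(¬renew_protocol → ¬anonymize_minutes)) is O(anonymize_minutes → renew_protocol), and O(anonymize_minutes) is already established, so O(renew_protocol).
Premise 1 is O(retain_request → ¬renew_protocol); contrapositively O(renew_protocol → ¬retain_request). Since O(renew_protocol) holds, K gives O(¬retain_request).
However, premise 3 gives O(retain_request).
We now have both O(¬retain_request) and O(retain_request) — retain_request is simultaneously obligatory and forbidden, violating the D-axiom.

Inconsistent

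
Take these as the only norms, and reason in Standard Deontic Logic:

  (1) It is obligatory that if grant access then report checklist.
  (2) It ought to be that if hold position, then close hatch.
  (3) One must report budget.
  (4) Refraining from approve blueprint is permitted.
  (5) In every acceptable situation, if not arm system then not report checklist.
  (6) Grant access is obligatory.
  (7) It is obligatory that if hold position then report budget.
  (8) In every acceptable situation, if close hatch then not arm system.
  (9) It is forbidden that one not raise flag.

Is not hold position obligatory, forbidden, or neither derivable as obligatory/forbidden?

Premise 6 gives O(grant_access).
From O(grant_access) and premise 1, O(grant_access → report_checklist), we obtain O(report_checklist).
Premise 5, O(¬arm_system → ¬report_checklist), contraposes to O(report_checklist → arm_system); with O(report_checklist) we get O(arm_system).
Premise 8, O(close_hatch → ¬arm_system), contraposes to O(arm_system → ¬close_hatch); with O(arm_system) we get O(¬close_hatch).
Premise 2, O(hold_position → close_hatch), contraposes to O(¬close_hatch → ¬hold_position); with O(¬close_hatch) we get O(¬hold_position).
Premises 3, 4, 7, 9 do not contribute to this derivation.
Hence ¬hold_position is obligatory.

Obligatory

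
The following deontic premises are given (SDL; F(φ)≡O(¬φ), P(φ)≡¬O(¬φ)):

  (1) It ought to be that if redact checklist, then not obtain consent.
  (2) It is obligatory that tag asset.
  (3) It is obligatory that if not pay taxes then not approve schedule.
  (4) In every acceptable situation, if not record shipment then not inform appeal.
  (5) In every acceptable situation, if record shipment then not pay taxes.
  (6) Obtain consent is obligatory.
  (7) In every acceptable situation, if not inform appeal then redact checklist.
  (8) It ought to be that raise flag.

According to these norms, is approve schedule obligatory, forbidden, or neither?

Premise 6 gives O(obtain_consent).
Premise 1 is O(redact_checklist → ¬obtain_consent); contrapositively O(obtain_consent → ¬redact_checklist). Since O(obtain_consent) holds, K gives O(¬redact_checklist).
Premise 7 is O(¬inform_appeal → redact_checklist); contrapositively O(¬redact_checklist → inform_appeal). Since O(¬redact_checklist) holds, K gives O(inform_appeal).
Premise 4, O(¬record_shipment → ¬inform_appeal), contraposes to O(inform_appeal → record_shipment); with O(inform_appeal) we get O(record_shipment).
From O(record_shipment) and premise 5, O(record_shipment → ¬pay_taxes), we obtain O(¬pay_taxes).
Applying K to premise 3 (O(¬pay_taxes → ¬approve_schedule)) and O(¬pay_taxes) yields O(¬approve_schedule).
Premises 2, 8 do not contribute to this derivation.
Thus O(¬approve_schedule), which is F(approve_schedule): approve_schedule is forbidden.

Forbidden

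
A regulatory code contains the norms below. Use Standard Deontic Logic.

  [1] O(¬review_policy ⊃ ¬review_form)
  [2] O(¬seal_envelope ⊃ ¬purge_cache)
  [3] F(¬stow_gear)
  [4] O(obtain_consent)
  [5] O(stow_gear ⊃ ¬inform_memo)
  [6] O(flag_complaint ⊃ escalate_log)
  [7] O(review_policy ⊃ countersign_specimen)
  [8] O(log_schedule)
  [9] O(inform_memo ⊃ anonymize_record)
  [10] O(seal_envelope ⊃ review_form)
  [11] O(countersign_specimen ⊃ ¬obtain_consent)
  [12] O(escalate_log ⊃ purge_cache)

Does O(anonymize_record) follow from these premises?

Premise 9 is O(inform_memo ⊃ anonymize_record), but O(inform_memo) is not derivable from the premises, so it does not yield O(anonymize_record).
No other premise forces O(anonymize_record). An ideal world satisfying every premise can still have anonymize_record false, so O(anonymize_record) is not derivable.

No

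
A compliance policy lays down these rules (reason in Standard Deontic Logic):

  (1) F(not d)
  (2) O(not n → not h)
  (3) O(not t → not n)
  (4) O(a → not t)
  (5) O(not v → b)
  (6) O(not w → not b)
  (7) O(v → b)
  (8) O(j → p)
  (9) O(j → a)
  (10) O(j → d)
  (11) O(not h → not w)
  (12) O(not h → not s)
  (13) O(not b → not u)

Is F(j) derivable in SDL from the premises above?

Premises 7 and 5 are O(v → b) and O(not v → b); every ideal world satisfies v or not v, so in either case b holds — hence O(b).
Premise 6 is O(not w → not b); contrapositively O(b → w). Since O(b) holds, K gives O(w).
Premise 11 is O(not h → not w); contrapositively O(w → h). Since O(w) holds, K gives O(h).
Premise 2, O(not n → not h), contraposes to O(h → n); with O(h) we get O(n).
Premise 3 is O(not t → not n); contrapositively O(n → t). Since O(n) holds, K gives O(t).
Premise 4, O(a → not t), contraposes to O(t → not a); with O(t) we get O(not a).
The contrapositive of premise 9 (O(j → a)) is O(not a → not j), and O(not a) is already established, so O(not j).
Premises 1, 8, 10, 12, 13 do not contribute to this derivation.
So O(not j) holds, i.e. F(j). The claim follows.

Yes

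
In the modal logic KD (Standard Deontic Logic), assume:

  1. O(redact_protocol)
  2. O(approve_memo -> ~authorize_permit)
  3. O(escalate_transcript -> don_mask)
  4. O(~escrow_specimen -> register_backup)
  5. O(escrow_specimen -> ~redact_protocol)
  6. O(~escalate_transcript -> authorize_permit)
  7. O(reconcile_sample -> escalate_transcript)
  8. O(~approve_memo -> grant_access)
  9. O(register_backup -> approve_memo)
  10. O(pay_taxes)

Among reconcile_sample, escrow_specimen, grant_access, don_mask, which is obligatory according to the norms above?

don_mask

From premise 1 we have O(redact_protocol).
Premise 5 is O(escrow_specimen -> ~redact_protocol); contrapositively O(redact_protocol -> ~escrow_specimen). Since O(redact_protocol) holds, K gives O(~escrow_specimen).
From O(~escrow_specimen) and premise 4, O(~escrow_specimen -> register_backup), we obtain O(register_backup).
Applying K to premise 9 (O(register_backup -> approve_memo)) and O(register_backup) yields O(approve_memo).
Premise 2 is O(approve_memo -> ~authorize_permit); since O(approve_memo), deontic closure gives O(~authorize_permit).
The contrapositive of premise 6 (O(~escalate_transcript -> authorize_permit)) is O(~authorize_permit -> escalate_transcript), and O(~authorize_permit) is already established, so O(escalate_transcript).
Premise 3 is O(escalate_transcript -> don_mask); since O(escalate_transcript), deontic closure gives O(don_mask).
So O(don_mask) holds — don_mask is obligatory. None of the other listed options is made obligatory by any chain of premises.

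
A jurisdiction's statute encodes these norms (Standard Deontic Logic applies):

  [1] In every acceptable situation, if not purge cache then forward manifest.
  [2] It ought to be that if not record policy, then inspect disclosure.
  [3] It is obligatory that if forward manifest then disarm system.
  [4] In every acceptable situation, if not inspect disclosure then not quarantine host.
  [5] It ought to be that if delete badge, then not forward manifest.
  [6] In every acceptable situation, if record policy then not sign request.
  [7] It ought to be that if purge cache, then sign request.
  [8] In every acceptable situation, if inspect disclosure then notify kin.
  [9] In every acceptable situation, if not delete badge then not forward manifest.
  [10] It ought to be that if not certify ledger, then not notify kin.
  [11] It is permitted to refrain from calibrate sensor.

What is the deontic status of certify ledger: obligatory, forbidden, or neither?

Premises 9 and 5 cover both cases: O(¬delete_badge → ¬forward_manifest) and O(delete_badge → ¬forward_manifest). Since ¬delete_badge ∨ delete_badge is a tautology, O(¬forward_manifest) follows.
The contrapositive of premise 1 (O(¬purge_cache → forward_manifest)) is O(¬forward_manifest → purge_cache), and O(¬forward_manifest) is already established, so O(purge_cache).
From O(purge_cache) and premise 7, O(purge_cache → sign_request), we obtain O(sign_request).
The contrapositive of premise 6 (O(record_policy → ¬sign_request)) is O(sign_request → ¬record_policy), and O(sign_request) is already established, so O(¬record_policy).
From O(¬record_policy) and premise 2, O(¬record_policy → inspect_disclosure), we obtain O(inspect_disclosure).
From O(inspect_disclosure) and premise 8, O(inspect_disclosure → notify_kin), we obtain O(notify_kin).
Premise 10 is O(¬certify_ledger → ¬notify_kin); contrapositively O(notify_kin → certify_ledger). Since O(notify_kin) holds, K gives O(certify_ledger).
Premises 3, 4, 11 do not contribute to this derivation.
Hence certify_ledger is obligatory.

Obligatory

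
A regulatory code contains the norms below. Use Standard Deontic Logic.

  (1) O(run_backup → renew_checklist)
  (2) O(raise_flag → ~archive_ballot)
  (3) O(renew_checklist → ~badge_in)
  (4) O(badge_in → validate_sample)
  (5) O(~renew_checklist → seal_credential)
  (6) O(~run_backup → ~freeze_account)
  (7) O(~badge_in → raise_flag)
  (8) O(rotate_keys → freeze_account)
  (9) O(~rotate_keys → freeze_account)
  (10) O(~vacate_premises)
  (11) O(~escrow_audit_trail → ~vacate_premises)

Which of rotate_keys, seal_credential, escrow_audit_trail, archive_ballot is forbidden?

archive_ballot

By case analysis on rotate_keys: premise 8 gives O(rotate_keys → freeze_account) and premise 9 gives O(~rotate_keys → freeze_account), so O(freeze_account) either way.
The contrapositive of premise 6 (O(~run_backup → ~freeze_account)) is O(freeze_account → run_backup), and O(freeze_account) is already established, so O(run_backup).
Premise 1 is O(run_backup → renew_checklist); since O(run_backup), deontic closure gives O(renew_checklist).
From O(renew_checklist) and premise 3, O(renew_checklist → ~badge_in), we obtain O(~badge_in).
From O(~badge_in) and premise 7, O(~badge_in → raise_flag), we obtain O(raise_flag).
Premise 2 is O(raise_flag → ~archive_ballot); since O(raise_flag), deontic closure gives O(~archive_ballot).
So O(~archive_ballot) holds, i.e. archive_ballot is forbidden. None of the other listed options is forbidden under the premises.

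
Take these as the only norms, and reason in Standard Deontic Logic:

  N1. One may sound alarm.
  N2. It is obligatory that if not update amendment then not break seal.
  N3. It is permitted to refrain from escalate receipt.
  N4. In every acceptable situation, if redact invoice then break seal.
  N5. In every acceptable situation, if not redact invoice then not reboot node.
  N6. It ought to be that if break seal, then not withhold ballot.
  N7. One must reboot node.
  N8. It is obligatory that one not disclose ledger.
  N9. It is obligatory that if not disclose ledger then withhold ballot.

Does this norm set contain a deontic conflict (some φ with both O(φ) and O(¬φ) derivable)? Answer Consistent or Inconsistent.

Inconsistent

Premise 8 gives O(¬disclose_ledger).
With premise 9, O(¬disclose_ledger → withhold_ballot), the K-axiom yields O(withhold_ballot).
Premise 6 is O(break_seal → ¬withhold_ballot); contrapositively O(withhold_ballot → ¬break_seal). Since O(withhold_ballot) holds, K gives O(¬break_seal).
The contrapositive of premise 4 (O(redact_invoice → break_seal)) is O(¬break_seal → ¬redact_invoice), and O(¬break_seal) is already established, so O(¬redact_invoice).
Applying K to premise 5 (O(¬redact_invoice → ¬reboot_node)) and O(¬redact_invoice) yields O(¬reboot_node).
Yet premise 7 states O(reboot_node).
We now have both O(¬reboot_node) and O(reboot_node) — reboot_node is simultaneously obligatory and forbidden, violating the D-axiom.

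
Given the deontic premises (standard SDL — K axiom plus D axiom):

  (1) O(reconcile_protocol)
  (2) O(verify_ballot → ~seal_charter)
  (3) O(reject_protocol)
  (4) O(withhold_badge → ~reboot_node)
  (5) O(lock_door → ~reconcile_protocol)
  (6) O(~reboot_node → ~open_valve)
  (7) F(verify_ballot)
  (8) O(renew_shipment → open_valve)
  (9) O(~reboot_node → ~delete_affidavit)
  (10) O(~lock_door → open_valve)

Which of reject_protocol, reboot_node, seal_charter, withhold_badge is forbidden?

Premise 1 states O(reconcile_protocol) outright.
Premise 5, O(lock_door → ~reconcile_protocol), contraposes to O(reconcile_protocol → ~lock_door); with O(reconcile_protocol) we get O(~lock_door).
With premise 10, O(~lock_door → open_valve), the K-axiom yields O(open_valve).
Premise 6, O(~reboot_node → ~open_valve), contraposes to O(open_valve → reboot_node); with O(open_valve) we get O(reboot_node).
Premise 4 is O(withhold_badge → ~reboot_node); contrapositively O(reboot_node → ~withhold_badge). Since O(reboot_node) holds, K gives O(~withhold_badge).
So O(~withhold_badge) holds, i.e. withhold_badge is forbidden. None of the other listed options is forbidden under the premises.

withhold_badge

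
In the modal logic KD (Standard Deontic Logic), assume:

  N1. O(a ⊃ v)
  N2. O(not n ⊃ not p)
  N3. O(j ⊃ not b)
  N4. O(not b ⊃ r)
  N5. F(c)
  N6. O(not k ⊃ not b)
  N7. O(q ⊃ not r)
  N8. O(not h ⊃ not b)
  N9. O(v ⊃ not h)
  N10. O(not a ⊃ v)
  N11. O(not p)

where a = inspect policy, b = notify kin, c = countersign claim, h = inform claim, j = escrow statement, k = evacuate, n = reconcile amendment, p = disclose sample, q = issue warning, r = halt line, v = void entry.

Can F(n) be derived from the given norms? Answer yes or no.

No

Premise 2 is O(not n ⊃ not p); even if O(not p) held, inferring O(not n) would be affirming the consequent — invalid.
No other premise forces O(not n). An ideal world satisfying every premise can still have n true, so F(n) is not derivable.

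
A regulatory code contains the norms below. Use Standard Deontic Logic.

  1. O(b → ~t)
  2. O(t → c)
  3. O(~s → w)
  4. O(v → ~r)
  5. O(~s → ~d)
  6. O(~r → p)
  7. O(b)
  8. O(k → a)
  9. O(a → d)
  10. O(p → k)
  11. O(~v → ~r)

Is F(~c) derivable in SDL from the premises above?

No

Premise 2 is O(t → c), but O(t) is not derivable from the premises, so it does not yield O(c).
No other premise forces O(c). An ideal world satisfying every premise can still have ~c true, so F(~c) is not derivable.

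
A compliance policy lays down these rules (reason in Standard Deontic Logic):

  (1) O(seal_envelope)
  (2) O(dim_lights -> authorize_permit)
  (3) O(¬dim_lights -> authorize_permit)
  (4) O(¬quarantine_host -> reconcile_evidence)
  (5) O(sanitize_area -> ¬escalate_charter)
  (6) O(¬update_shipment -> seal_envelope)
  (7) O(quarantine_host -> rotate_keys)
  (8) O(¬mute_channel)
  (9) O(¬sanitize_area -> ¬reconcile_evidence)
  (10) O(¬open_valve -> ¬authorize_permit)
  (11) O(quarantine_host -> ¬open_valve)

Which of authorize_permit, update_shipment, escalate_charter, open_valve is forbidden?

By case analysis on dim_lights: premise 2 gives O(dim_lights -> authorize_permit) and premise 3 gives O(¬dim_lights -> authorize_permit), so O(authorize_permit) either way.
Premise 10 is O(¬open_valve -> ¬authorize_permit); contrapositively O(authorize_permit -> open_valve). Since O(authorize_permit) holds, K gives O(open_valve).
The contrapositive of premise 11 (O(quarantine_host -> ¬open_valve)) is O(open_valve -> ¬quarantine_host), and O(open_valve) is already established, so O(¬quarantine_host).
From O(¬quarantine_host) and premise 4, O(¬quarantine_host -> reconcile_evidence), we obtain O(reconcile_evidence).
The contrapositive of premise 9 (O(¬sanitize_area -> ¬reconcile_evidence)) is O(reconcile_evidence -> sanitize_area), and O(reconcile_evidence) is already established, so O(sanitize_area).
With premise 5, O(sanitize_area -> ¬escalate_charter), the K-axiom yields O(¬escalate_charter).
So O(¬escalate_charter) holds, i.e. escalate_charter is forbidden. None of the other listed options is forbidden under the premises.

escalate_charter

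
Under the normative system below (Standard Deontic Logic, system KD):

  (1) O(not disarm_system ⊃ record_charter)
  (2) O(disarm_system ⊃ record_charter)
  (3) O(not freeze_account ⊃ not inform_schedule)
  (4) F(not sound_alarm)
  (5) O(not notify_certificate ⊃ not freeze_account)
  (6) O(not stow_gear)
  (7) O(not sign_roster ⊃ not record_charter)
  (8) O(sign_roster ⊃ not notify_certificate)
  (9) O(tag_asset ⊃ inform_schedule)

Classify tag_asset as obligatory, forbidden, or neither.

Forbidden

Premises 1 and 2 are O(not disarm_system ⊃ record_charter) and O(disarm_system ⊃ record_charter); every ideal world satisfies not disarm_system or disarm_system, so in either case record_charter holds — hence O(record_charter).
The contrapositive of premise 7 (O(not sign_roster ⊃ not record_charter)) is O(record_charter ⊃ sign_roster), and O(record_charter) is already established, so O(sign_roster).
Premise 8 is O(sign_roster ⊃ not notify_certificate); since O(sign_roster), deontic closure gives O(not notify_certificate).
Applying K to premise 5 (O(not notify_certificate ⊃ not freeze_account)) and O(not notify_certificate) yields O(not freeze_account).
With premise 3, O(not freeze_account ⊃ not inform_schedule), the K-axiom yields O(not inform_schedule).
Premise 9, O(tag_asset ⊃ inform_schedule), contraposes to O(not inform_schedule ⊃ not tag_asset); with O(not inform_schedule) we get O(not tag_asset).
Premises 4, 6 do not contribute to this derivation.
Thus O(not tag_asset), which is F(tag_asset): tag_asset is forbidden.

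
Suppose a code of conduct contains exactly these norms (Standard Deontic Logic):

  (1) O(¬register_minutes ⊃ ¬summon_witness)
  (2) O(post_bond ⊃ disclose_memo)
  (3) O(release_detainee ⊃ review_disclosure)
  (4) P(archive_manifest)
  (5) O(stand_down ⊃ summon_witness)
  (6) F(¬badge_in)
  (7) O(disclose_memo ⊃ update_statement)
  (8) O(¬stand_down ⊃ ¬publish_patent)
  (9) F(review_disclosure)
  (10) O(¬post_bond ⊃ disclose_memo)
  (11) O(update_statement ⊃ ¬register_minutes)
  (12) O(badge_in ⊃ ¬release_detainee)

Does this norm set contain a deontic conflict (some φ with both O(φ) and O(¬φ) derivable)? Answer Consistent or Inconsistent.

Premise 3 is O(release_detainee ⊃ review_disclosure), but O(release_detainee) is not derivable from the premises, so it does not yield O(review_disclosure).
So O(review_disclosure) is not derivable, and the apparent clash with O(¬review_disclosure) does not arise.
A world satisfying every obligation exists (e.g. archive_manifest=false, badge_in=true, disclose_memo=true, post_bond=false, publish_patent=false, register_minutes=false, release_detainee=false, review_disclosure=false, stand_down=false, summon_witness=false, update_statement=true); no atom is both obligatory and forbidden, so the set is consistent.

Consistent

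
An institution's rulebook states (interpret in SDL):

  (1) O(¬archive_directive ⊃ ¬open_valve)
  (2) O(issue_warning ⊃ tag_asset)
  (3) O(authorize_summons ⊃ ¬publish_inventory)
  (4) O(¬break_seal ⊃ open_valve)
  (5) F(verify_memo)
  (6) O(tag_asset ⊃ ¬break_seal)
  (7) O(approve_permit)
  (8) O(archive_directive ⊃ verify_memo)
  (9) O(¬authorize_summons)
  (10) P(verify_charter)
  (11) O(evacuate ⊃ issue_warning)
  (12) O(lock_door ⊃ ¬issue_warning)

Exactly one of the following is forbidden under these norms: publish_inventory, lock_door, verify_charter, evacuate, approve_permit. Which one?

F(verify_memo) at premise 5 means O(¬verify_memo).
Premise 8, O(archive_directive ⊃ verify_memo), contraposes to O(¬verify_memo ⊃ ¬archive_directive); with O(¬verify_memo) we get O(¬archive_directive).
With premise 1, O(¬archive_directive ⊃ ¬open_valve), the K-axiom yields O(¬open_valve).
Premise 4 is O(¬break_seal ⊃ open_valve); contrapositively O(¬open_valve ⊃ break_seal). Since O(¬open_valve) holds, K gives O(break_seal).
Premise 6, O(tag_asset ⊃ ¬break_seal), contraposes to O(break_seal ⊃ ¬tag_asset); with O(break_seal) we get O(¬tag_asset).
Premise 2, O(issue_warning ⊃ tag_asset), contraposes to O(¬tag_asset ⊃ ¬issue_warning); with O(¬tag_asset) we get O(¬issue_warning).
The contrapositive of premise 11 (O(evacuate ⊃ issue_warning)) is O(¬issue_warning ⊃ ¬evacuate), and O(¬issue_warning) is already established, so O(¬evacuate).
So O(¬evacuate) holds, i.e. evacuate is forbidden. None of the other listed options is forbidden under the premises.

evacuate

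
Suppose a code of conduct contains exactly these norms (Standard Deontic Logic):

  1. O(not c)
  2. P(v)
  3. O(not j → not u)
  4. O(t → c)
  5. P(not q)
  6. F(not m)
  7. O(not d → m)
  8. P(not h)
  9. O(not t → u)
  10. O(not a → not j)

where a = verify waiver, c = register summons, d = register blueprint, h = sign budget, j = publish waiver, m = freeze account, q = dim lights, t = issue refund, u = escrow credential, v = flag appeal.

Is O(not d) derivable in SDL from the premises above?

No

Premise 7 is O(not d → m); even if O(m) held, inferring O(not d) would be affirming the consequent — invalid.
No other premise forces O(not d). An ideal world satisfying every premise can still have not d false, so O(not d) is not derivable.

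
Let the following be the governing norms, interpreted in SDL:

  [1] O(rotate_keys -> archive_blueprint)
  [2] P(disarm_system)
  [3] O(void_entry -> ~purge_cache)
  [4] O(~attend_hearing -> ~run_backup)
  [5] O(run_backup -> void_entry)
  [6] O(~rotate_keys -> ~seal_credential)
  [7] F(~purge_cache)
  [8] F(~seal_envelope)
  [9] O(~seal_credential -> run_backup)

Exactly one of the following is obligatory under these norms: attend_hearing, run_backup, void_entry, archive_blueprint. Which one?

archive_blueprint

F(~purge_cache) at premise 7 means O(purge_cache).
Premise 3, O(void_entry -> ~purge_cache), contraposes to O(purge_cache -> ~void_entry); with O(purge_cache) we get O(~void_entry).
The contrapositive of premise 5 (O(run_backup -> void_entry)) is O(~void_entry -> ~run_backup), and O(~void_entry) is already established, so O(~run_backup).
Premise 9 is O(~seal_credential -> run_backup); contrapositively O(~run_backup -> seal_credential). Since O(~run_backup) holds, K gives O(seal_credential).
Premise 6 is O(~rotate_keys -> ~seal_credential); contrapositively O(seal_credential -> rotate_keys). Since O(seal_credential) holds, K gives O(rotate_keys).
From O(rotate_keys) and premise 1, O(rotate_keys -> archive_blueprint), we obtain O(archive_blueprint).
So O(archive_blueprint) holds — archive_blueprint is obligatory. None of the other listed options is made obligatory by any chain of premises.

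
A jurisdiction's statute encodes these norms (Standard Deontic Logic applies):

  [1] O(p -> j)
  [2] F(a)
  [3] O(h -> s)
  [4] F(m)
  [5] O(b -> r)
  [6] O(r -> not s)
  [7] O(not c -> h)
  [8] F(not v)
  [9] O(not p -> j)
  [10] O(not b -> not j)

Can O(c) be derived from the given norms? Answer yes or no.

Yes

Premises 1 and 9 are O(p -> j) and O(not p -> j); every ideal world satisfies p or not p, so in either case j holds — hence O(j).
Premise 10 is O(not b -> not j); contrapositively O(j -> b). Since O(j) holds, K gives O(b).
From O(b) and premise 5, O(b -> r), we obtain O(r).
With premise 6, O(r -> not s), the K-axiom yields O(not s).
The contrapositive of premise 3 (O(h -> s)) is O(not s -> not h), and O(not s) is already established, so O(not h).
The contrapositive of premise 7 (O(not c -> h)) is O(not h -> c), and O(not h) is already established, so O(c).
Premises 2, 4, 8 do not contribute to this derivation.
So O(c) follows.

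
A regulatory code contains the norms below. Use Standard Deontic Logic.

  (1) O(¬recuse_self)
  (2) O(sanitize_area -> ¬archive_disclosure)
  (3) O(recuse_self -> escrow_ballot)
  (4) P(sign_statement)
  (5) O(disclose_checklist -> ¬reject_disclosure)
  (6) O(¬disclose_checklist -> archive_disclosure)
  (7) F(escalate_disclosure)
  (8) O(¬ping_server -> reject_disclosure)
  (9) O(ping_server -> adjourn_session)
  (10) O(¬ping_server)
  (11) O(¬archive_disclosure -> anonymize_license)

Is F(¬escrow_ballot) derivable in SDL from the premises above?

No

Premise 3 is O(recuse_self -> escrow_ballot), but O(recuse_self) is not derivable from the premises, so it does not yield O(escrow_ballot).
No other premise forces O(escrow_ballot). An ideal world satisfying every premise can still have ¬escrow_ballot true, so F(¬escrow_ballot) is not derivable.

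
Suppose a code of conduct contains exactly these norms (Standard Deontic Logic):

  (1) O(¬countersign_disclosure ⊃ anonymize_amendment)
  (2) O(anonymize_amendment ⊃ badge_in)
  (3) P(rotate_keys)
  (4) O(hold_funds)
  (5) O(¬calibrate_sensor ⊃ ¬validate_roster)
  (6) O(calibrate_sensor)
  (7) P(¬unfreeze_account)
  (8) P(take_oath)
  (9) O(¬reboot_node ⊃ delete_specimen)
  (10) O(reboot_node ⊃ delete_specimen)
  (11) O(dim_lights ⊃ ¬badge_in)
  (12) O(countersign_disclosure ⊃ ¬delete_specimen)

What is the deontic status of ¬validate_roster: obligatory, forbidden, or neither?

Neither

Premise 5 is O(¬calibrate_sensor ⊃ ¬validate_roster), but O(¬calibrate_sensor) is not derivable from the premises, so it does not yield O(¬validate_roster).
No premise or chain of K-axiom applications forces O(¬validate_roster), and none forces O(validate_roster). So ¬validate_roster is neither obligatory nor forbidden under these norms.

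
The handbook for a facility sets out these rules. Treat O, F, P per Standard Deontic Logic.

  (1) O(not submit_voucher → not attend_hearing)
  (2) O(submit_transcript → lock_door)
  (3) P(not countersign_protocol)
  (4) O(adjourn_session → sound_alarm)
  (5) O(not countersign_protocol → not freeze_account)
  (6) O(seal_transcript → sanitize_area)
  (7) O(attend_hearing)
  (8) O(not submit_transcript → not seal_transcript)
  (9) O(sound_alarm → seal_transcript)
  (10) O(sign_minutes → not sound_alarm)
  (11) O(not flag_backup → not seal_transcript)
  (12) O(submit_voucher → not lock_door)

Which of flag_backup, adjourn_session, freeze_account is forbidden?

adjourn_session

Premise 7 gives O(attend_hearing).
Premise 1, O(not submit_voucher → not attend_hearing), contraposes to O(attend_hearing → submit_voucher); with O(attend_hearing) we get O(submit_voucher).
Applying K to premise 12 (O(submit_voucher → not lock_door)) and O(submit_voucher) yields O(not lock_door).
Premise 2 is O(submit_transcript → lock_door); contrapositively O(not lock_door → not submit_transcript). Since O(not lock_door) holds, K gives O(not submit_transcript).
Applying K to premise 8 (O(not submit_transcript → not seal_transcript)) and O(not submit_transcript) yields O(not seal_transcript).
Premise 9, O(sound_alarm → seal_transcript), contraposes to O(not seal_transcript → not sound_alarm); with O(not seal_transcript) we get O(not sound_alarm).
Premise 4, O(adjourn_session → sound_alarm), contraposes to O(not sound_alarm → not adjourn_session); with O(not sound_alarm) we get O(not adjourn_session).
So O(not adjourn_session) holds, i.e. adjourn_session is forbidden. None of the other listed options is forbidden under the premises.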